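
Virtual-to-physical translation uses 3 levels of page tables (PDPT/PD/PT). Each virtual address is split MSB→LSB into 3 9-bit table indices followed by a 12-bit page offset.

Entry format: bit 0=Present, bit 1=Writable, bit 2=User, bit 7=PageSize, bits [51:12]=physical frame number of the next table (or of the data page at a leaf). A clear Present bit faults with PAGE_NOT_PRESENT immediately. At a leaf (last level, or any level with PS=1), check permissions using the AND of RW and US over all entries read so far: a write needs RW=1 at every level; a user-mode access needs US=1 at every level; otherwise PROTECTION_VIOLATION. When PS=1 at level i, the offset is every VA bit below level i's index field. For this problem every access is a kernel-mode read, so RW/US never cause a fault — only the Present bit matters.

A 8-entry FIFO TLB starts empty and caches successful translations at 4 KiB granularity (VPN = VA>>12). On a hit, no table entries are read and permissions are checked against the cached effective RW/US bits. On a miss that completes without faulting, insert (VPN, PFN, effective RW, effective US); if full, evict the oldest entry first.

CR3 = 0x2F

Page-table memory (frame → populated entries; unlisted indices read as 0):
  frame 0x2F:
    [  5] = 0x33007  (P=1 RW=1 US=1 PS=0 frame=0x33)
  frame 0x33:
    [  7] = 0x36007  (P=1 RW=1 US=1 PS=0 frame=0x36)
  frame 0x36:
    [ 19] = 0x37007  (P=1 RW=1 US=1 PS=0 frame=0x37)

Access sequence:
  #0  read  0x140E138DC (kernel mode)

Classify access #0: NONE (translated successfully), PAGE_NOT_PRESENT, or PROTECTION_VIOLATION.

Per-access translation:
#0 VA=0x140E138DC (r,kernel):
  L0 @0x2F[5] → 0x33007  P=1,RW=1,US=1,PS=0
  L1 @0x33[7] → 0x36007  P=1,RW=1,US=1,PS=0
  L2 @0x36[19] → 0x37007  P=1,RW=1,US=1,PS=0
  → PA=0x378DC  (3 entries read)

Access #0 fault: NONE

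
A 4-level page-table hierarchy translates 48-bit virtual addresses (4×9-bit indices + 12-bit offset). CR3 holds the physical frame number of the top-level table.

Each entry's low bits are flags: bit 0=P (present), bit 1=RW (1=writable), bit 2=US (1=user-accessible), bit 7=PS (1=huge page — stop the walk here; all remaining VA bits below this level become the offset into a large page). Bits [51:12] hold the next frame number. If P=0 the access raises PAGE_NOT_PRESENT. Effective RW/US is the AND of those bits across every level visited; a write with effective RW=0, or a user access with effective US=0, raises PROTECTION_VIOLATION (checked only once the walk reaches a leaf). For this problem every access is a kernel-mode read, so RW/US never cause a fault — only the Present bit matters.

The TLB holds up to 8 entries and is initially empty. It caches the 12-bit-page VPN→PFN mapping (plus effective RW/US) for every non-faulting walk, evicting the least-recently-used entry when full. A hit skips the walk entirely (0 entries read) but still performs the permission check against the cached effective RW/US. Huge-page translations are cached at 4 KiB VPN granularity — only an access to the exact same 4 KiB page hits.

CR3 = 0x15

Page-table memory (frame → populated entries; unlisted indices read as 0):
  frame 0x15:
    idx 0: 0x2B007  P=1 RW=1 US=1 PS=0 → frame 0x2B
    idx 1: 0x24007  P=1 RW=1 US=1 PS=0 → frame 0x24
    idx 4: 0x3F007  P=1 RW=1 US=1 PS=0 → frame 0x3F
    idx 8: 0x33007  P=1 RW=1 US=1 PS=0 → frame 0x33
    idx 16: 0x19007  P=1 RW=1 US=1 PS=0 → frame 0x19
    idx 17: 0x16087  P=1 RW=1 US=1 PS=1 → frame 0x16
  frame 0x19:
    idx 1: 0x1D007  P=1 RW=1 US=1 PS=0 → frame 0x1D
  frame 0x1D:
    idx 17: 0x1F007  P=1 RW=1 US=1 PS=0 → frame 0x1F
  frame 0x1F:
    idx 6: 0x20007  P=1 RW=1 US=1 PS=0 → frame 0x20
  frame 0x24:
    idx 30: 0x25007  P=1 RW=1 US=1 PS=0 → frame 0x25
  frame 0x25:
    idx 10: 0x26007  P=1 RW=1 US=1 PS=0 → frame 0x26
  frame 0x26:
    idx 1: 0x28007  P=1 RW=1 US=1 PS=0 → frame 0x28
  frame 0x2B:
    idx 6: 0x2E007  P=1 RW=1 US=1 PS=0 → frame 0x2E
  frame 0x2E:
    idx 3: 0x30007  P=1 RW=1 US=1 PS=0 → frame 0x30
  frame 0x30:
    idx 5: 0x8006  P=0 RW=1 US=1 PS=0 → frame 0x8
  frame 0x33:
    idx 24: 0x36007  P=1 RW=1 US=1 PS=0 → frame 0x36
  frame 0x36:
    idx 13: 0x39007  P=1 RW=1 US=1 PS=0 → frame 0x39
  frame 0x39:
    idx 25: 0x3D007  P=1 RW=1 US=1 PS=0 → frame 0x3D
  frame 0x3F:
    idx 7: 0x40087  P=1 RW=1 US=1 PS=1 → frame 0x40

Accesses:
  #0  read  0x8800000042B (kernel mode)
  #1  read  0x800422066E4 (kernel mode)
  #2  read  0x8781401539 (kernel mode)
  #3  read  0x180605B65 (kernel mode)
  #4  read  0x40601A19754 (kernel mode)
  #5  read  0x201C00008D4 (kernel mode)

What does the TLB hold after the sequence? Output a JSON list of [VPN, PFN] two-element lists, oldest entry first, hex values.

Trace:
#0 VA=0x8800000042B (r,kernel):
  lvl0: tbl 0x15, slot 17 ⇒ 0x16087 (P1/RW1/US1/PS1)
  ✓ 0x1642B (huge @L0)  — 1 lookups
#1 VA=0x800422066E4 (r,kernel):
  lvl0: tbl 0x15, slot 16 ⇒ 0x19007 (P1/RW1/US1/PS0)
  lvl1: tbl 0x19, slot 1 ⇒ 0x1D007 (P1/RW1/US1/PS0)
  lvl2: tbl 0x1D, slot 17 ⇒ 0x1F007 (P1/RW1/US1/PS0)
  lvl3: tbl 0x1F, slot 6 ⇒ 0x20007 (P1/RW1/US1/PS0)
  ✓ 0x206E4  — 4 lookups
#2 VA=0x8781401539 (r,kernel):
  lvl0: tbl 0x15, slot 1 ⇒ 0x24007 (P1/RW1/US1/PS0)
  lvl1: tbl 0x24, slot 30 ⇒ 0x25007 (P1/RW1/US1/PS0)
  lvl2: tbl 0x25, slot 10 ⇒ 0x26007 (P1/RW1/US1/PS0)
  lvl3: tbl 0x26, slot 1 ⇒ 0x28007 (P1/RW1/US1/PS0)
  ✓ 0x28539  — 4 lookups
#3 VA=0x180605B65 (r,kernel):
  lvl0: tbl 0x15, slot 0 ⇒ 0x2B007 (P1/RW1/US1/PS0)
  lvl1: tbl 0x2B, slot 6 ⇒ 0x2E007 (P1/RW1/US1/PS0)
  lvl2: tbl 0x2E, slot 3 ⇒ 0x30007 (P1/RW1/US1/PS0)
  lvl3: tbl 0x30, slot 5 ⇒ 0x8006 (P0/RW1/US1/PS0)
  → PAGE_NOT_PRESENT  (4 entries read)
#4 VA=0x40601A19754 (r,kernel):
  lvl0: tbl 0x15, slot 8 ⇒ 0x33007 (P1/RW1/US1/PS0)
  lvl1: tbl 0x33, slot 24 ⇒ 0x36007 (P1/RW1/US1/PS0)
  lvl2: tbl 0x36, slot 13 ⇒ 0x39007 (P1/RW1/US1/PS0)
  lvl3: tbl 0x39, slot 25 ⇒ 0x3D007 (P1/RW1/US1/PS0)
  ✓ 0x3D754  — 4 lookups
#5 VA=0x201C00008D4 (r,kernel):
  lvl0: tbl 0x15, slot 4 ⇒ 0x3F007 (P1/RW1/US1/PS0)
  lvl1: tbl 0x3F, slot 7 ⇒ 0x40087 (P1/RW1/US1/PS1)
  ✓ 0x408D4 (huge @L1)  — 2 lookups

TLB: [["0x88000000", "0x16"], ["0x80042206", "0x20"], ["0x8781401", "0x28"], ["0x40601A19", "0x3D"], ["0x201C0000", "0x40"]]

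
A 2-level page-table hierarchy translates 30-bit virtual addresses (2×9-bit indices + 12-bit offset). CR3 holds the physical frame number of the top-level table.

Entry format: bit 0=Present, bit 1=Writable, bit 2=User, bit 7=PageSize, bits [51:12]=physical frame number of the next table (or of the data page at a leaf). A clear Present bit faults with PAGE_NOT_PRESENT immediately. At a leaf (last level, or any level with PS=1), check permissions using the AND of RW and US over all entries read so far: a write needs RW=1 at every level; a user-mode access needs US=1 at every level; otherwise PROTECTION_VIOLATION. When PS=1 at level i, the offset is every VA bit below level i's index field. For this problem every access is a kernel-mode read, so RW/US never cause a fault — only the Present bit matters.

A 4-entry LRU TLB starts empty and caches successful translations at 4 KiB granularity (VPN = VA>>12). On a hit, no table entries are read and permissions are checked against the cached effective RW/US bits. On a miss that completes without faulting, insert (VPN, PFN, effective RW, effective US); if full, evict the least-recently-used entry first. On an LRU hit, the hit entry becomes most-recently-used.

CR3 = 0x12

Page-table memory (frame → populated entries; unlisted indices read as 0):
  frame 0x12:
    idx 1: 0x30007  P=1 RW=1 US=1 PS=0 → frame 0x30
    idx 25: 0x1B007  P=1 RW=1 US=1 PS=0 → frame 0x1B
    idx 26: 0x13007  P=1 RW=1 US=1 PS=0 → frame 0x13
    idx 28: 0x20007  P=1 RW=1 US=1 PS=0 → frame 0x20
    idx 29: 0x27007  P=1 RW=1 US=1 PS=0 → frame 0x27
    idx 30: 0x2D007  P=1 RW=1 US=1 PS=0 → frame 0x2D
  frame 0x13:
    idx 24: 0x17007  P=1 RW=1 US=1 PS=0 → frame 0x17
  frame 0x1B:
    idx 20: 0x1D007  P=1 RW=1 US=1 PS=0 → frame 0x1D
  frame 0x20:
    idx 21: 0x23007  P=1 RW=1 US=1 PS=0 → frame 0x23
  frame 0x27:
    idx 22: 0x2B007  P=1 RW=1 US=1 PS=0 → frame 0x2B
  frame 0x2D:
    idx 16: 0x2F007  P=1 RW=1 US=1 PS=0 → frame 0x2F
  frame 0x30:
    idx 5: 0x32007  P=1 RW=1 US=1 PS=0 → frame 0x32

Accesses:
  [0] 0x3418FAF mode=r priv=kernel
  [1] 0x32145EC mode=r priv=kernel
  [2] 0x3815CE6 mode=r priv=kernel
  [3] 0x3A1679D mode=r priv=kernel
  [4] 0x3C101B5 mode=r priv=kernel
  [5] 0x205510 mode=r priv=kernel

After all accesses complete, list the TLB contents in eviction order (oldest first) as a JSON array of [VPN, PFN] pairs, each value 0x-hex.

Walk each access:
#0 VA=0x3418FAF (r,kernel):
  [0] read 0x12 idx=26: raw=0x13007 flags P=1 W=1 U=1 S=0
  [1] read 0x13 idx=24: raw=0x17007 flags P=1 W=1 U=1 S=0
  ⇒ phys 0x17FAF  [2 reads]
#1 VA=0x32145EC (r,kernel):
  [0] read 0x12 idx=25: raw=0x1B007 flags P=1 W=1 U=1 S=0
  [1] read 0x1B idx=20: raw=0x1D007 flags P=1 W=1 U=1 S=0
  ⇒ phys 0x1D5EC  [2 reads]
#2 VA=0x3815CE6 (r,kernel):
  [0] read 0x12 idx=28: raw=0x20007 flags P=1 W=1 U=1 S=0
  [1] read 0x20 idx=21: raw=0x23007 flags P=1 W=1 U=1 S=0
  ⇒ phys 0x23CE6  [2 reads]
#3 VA=0x3A1679D (r,kernel):
  [0] read 0x12 idx=29: raw=0x27007 flags P=1 W=1 U=1 S=0
  [1] read 0x27 idx=22: raw=0x2B007 flags P=1 W=1 U=1 S=0
  ⇒ phys 0x2B79D  [2 reads]
#4 VA=0x3C101B5 (r,kernel):
  [0] read 0x12 idx=30: raw=0x2D007 flags P=1 W=1 U=1 S=0
  [1] read 0x2D idx=16: raw=0x2F007 flags P=1 W=1 U=1 S=0
  ⇒ phys 0x2F1B5  [2 reads]
#5 VA=0x205510 (r,kernel):
  [0] read 0x12 idx=1: raw=0x30007 flags P=1 W=1 U=1 S=0
  [1] read 0x30 idx=5: raw=0x32007 flags P=1 W=1 U=1 S=0
  ⇒ phys 0x32510  [2 reads]

TLB: [["0x3815", "0x23"], ["0x3A16", "0x2B"], ["0x3C10", "0x2F"], ["0x205", "0x32"]]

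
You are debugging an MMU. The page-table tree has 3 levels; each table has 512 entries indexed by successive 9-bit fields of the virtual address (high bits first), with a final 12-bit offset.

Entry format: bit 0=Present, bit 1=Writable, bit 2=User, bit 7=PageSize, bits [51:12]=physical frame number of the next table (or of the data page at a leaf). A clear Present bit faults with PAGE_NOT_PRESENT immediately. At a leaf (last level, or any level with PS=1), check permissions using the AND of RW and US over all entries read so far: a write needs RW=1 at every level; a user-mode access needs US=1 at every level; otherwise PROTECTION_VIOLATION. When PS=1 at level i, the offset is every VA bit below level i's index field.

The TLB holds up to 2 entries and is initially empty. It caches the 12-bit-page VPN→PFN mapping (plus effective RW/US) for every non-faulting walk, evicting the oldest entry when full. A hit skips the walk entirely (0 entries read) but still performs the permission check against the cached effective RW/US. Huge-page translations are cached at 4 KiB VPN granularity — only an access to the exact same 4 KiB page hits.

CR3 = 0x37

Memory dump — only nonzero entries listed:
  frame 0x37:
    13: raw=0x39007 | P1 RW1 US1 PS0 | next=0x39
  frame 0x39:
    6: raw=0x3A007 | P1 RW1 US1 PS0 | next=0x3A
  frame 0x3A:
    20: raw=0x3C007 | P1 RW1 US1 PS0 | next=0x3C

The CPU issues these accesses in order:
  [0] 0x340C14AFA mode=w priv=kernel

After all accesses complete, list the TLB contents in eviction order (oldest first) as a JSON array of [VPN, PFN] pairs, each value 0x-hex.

Per-access translation:
#0 VA=0x340C14AFA (w,kernel):
  L0: frame=0x37 idx=13 entry=0x39007 [P=1 RW=1 US=1 PS=0]
  L1: frame=0x39 idx=6 entry=0x3A007 [P=1 RW=1 US=1 PS=0]
  L2: frame=0x3A idx=20 entry=0x3C007 [P=1 RW=1 US=1 PS=0]
  → PA=0x3CAFA  (3 entries read)

TLB: [["0x340C14", "0x3C"]]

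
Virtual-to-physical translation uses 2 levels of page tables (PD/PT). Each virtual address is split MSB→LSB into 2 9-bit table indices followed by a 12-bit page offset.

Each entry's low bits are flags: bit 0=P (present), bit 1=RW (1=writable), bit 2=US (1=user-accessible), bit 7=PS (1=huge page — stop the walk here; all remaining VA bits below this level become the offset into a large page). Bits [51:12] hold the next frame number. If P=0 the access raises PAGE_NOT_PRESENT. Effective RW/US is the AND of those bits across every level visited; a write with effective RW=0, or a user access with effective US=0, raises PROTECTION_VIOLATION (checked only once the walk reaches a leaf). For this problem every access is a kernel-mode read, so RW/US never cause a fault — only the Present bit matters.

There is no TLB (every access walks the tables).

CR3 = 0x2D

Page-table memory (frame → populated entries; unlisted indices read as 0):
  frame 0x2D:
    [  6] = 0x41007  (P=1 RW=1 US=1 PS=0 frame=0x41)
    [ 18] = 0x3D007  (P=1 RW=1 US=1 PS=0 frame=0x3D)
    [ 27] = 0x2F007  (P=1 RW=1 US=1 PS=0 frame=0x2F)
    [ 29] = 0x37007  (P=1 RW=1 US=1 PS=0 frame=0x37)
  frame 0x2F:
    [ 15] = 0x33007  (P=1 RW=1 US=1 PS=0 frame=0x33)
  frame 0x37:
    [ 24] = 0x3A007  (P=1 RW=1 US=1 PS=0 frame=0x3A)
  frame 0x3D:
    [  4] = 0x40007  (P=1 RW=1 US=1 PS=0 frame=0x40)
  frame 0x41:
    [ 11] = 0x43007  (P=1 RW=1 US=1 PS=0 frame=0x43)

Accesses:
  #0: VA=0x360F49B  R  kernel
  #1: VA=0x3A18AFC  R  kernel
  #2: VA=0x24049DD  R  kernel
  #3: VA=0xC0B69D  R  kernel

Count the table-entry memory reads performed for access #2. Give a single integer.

Walk each access:
#0 VA=0x360F49B (r,kernel):
  lvl0: tbl 0x2D, slot 27 ⇒ 0x2F007 (P1/RW1/US1/PS0)
  lvl1: tbl 0x2F, slot 15 ⇒ 0x33007 (P1/RW1/US1/PS0)
  ✓ 0x3349B  — 2 lookups
#1 VA=0x3A18AFC (r,kernel):
  lvl0: tbl 0x2D, slot 29 ⇒ 0x37007 (P1/RW1/US1/PS0)
  lvl1: tbl 0x37, slot 24 ⇒ 0x3A007 (P1/RW1/US1/PS0)
  ✓ 0x3AAFC  — 2 lookups
#2 VA=0x24049DD (r,kernel):
  lvl0: tbl 0x2D, slot 18 ⇒ 0x3D007 (P1/RW1/US1/PS0)
  lvl1: tbl 0x3D, slot 4 ⇒ 0x40007 (P1/RW1/US1/PS0)
  ✓ 0x409DD  — 2 lookups
#3 VA=0xC0B69D (r,kernel):
  lvl0: tbl 0x2D, slot 6 ⇒ 0x41007 (P1/RW1/US1/PS0)
  lvl1: tbl 0x41, slot 11 ⇒ 0x43007 (P1/RW1/US1/PS0)
  ✓ 0x4369D  — 2 lookups

Entries read for #2: 2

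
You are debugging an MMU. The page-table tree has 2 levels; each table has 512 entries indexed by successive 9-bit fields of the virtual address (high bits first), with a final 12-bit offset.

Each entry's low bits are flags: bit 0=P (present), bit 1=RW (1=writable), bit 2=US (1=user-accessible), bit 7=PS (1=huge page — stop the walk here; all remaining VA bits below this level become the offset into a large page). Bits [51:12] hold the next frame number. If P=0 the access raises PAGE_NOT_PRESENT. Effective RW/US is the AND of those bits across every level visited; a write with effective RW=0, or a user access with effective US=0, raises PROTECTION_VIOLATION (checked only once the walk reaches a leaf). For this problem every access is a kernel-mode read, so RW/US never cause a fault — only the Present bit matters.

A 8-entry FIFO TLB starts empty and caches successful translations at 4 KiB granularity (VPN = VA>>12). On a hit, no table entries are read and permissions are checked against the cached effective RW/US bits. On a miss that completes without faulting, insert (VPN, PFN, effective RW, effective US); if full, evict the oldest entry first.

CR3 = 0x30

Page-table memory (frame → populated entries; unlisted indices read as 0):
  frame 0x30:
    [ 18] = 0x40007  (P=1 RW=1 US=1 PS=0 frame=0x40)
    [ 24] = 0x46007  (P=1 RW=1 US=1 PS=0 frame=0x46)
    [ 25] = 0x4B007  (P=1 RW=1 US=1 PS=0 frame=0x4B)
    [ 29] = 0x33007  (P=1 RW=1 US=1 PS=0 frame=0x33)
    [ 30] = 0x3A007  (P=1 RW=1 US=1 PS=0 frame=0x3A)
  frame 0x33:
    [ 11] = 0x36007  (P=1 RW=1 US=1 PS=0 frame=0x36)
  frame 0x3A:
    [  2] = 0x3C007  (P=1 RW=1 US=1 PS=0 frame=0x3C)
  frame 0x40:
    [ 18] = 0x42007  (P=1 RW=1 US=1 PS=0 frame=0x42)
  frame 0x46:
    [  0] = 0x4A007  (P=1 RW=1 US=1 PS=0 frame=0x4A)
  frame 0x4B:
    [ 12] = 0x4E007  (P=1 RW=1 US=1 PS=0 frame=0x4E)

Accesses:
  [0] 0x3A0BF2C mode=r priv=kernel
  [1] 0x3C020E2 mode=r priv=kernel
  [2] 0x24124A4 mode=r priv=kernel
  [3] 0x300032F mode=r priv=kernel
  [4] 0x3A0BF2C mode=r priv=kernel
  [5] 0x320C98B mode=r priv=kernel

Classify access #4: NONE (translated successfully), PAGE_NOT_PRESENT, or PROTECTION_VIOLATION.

Per-access translation:
#0 VA=0x3A0BF2C (r,kernel):
  lvl0: tbl 0x30, slot 29 ⇒ 0x33007 (P1/RW1/US1/PS0)
  lvl1: tbl 0x33, slot 11 ⇒ 0x36007 (P1/RW1/US1/PS0)
  ⇒ phys 0x36F2C  [2 reads]
#1 VA=0x3C020E2 (r,kernel):
  lvl0: tbl 0x30, slot 30 ⇒ 0x3A007 (P1/RW1/US1/PS0)
  lvl1: tbl 0x3A, slot 2 ⇒ 0x3C007 (P1/RW1/US1/PS0)
  ⇒ phys 0x3C0E2  [2 reads]
#2 VA=0x24124A4 (r,kernel):
  lvl0: tbl 0x30, slot 18 ⇒ 0x40007 (P1/RW1/US1/PS0)
  lvl1: tbl 0x40, slot 18 ⇒ 0x42007 (P1/RW1/US1/PS0)
  ⇒ phys 0x424A4  [2 reads]
#3 VA=0x300032F (r,kernel):
  lvl0: tbl 0x30, slot 24 ⇒ 0x46007 (P1/RW1/US1/PS0)
  lvl1: tbl 0x46, slot 0 ⇒ 0x4A007 (P1/RW1/US1/PS0)
  ⇒ phys 0x4A32F  [2 reads]
#4 VA=0x3A0BF2C (r,kernel):
  TLB hit vpn=0x3A0B → PA=0x36F2C
#5 VA=0x320C98B (r,kernel):
  lvl0: tbl 0x30, slot 25 ⇒ 0x4B007 (P1/RW1/US1/PS0)
  lvl1: tbl 0x4B, slot 12 ⇒ 0x4E007 (P1/RW1/US1/PS0)
  ⇒ phys 0x4E98B  [2 reads]

Access #4 fault: NONE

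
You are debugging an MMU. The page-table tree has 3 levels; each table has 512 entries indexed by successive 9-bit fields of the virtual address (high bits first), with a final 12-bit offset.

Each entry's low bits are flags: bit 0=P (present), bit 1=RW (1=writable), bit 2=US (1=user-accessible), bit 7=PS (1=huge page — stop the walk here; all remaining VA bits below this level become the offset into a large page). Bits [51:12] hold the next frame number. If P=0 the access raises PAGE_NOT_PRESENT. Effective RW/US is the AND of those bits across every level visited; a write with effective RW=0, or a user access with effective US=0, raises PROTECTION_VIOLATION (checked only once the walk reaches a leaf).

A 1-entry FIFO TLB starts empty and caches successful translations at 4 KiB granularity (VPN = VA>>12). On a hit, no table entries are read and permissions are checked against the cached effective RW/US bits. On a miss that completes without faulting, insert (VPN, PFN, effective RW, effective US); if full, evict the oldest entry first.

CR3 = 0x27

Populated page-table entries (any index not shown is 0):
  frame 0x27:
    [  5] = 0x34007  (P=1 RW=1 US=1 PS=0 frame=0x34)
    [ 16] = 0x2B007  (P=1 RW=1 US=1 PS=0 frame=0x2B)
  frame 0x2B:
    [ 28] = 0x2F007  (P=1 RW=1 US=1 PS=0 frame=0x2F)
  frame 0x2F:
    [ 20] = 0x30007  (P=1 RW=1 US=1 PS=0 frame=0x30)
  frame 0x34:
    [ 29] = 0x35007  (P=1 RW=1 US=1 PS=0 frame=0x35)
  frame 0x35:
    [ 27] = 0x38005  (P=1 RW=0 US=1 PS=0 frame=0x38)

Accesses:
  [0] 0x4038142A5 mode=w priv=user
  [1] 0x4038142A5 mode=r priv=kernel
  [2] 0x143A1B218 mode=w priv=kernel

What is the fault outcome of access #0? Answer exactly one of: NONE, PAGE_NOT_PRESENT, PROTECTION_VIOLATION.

Per-access translation:
#0 VA=0x4038142A5 (w,user):
  [0] read 0x27 idx=16: raw=0x2B007 flags P=1 W=1 U=1 S=0
  [1] read 0x2B idx=28: raw=0x2F007 flags P=1 W=1 U=1 S=0
  [2] read 0x2F idx=20: raw=0x30007 flags P=1 W=1 U=1 S=0
  → PA=0x302A5  (3 entries read)
#1 VA=0x4038142A5 (r,kernel):
  TLB hit vpn=0x403814 → PA=0x302A5
#2 VA=0x143A1B218 (w,kernel):
  [0] read 0x27 idx=5: raw=0x34007 flags P=1 W=1 U=1 S=0
  [1] read 0x34 idx=29: raw=0x35007 flags P=1 W=1 U=1 S=0
  [2] read 0x35 idx=27: raw=0x38005 flags P=1 W=0 U=1 S=0
  → PROTECTION_VIOLATION  (3 entries read)

Access #0 fault: NONE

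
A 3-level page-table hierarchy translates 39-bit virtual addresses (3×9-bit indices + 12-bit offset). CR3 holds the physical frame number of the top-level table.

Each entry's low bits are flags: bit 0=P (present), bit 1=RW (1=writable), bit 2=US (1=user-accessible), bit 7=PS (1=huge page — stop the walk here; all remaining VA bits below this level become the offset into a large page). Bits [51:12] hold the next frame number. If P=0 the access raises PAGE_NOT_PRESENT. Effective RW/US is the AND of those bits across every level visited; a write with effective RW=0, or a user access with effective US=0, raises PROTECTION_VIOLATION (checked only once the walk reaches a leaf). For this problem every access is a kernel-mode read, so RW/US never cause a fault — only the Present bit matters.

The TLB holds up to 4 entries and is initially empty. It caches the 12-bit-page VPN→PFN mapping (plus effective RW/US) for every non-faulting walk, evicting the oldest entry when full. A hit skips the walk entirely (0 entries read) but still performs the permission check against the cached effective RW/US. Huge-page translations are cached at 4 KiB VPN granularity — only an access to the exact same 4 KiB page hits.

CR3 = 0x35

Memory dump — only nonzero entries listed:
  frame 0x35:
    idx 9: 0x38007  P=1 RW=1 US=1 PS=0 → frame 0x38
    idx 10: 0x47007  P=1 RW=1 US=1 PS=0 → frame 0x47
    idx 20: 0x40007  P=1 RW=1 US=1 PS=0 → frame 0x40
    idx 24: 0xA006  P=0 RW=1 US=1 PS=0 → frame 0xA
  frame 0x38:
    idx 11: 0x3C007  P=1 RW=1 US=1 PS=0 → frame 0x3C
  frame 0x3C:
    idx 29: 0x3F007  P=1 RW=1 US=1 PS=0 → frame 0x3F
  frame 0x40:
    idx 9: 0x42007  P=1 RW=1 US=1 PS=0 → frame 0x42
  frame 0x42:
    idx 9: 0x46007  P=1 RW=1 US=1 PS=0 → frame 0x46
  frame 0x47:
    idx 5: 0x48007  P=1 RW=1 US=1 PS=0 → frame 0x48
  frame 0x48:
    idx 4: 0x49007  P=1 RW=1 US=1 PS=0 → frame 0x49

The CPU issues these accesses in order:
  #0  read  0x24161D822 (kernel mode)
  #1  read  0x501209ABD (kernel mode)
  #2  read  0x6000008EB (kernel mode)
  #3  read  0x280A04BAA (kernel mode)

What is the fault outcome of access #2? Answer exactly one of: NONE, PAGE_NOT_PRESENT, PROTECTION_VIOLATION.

Trace:
#0 VA=0x24161D822 (r,kernel):
  lvl0: tbl 0x35, slot 9 ⇒ 0x38007 (P1/RW1/US1/PS0)
  lvl1: tbl 0x38, slot 11 ⇒ 0x3C007 (P1/RW1/US1/PS0)
  lvl2: tbl 0x3C, slot 29 ⇒ 0x3F007 (P1/RW1/US1/PS0)
  ⇒ phys 0x3F822  [3 reads]
#1 VA=0x501209ABD (r,kernel):
  lvl0: tbl 0x35, slot 20 ⇒ 0x40007 (P1/RW1/US1/PS0)
  lvl1: tbl 0x40, slot 9 ⇒ 0x42007 (P1/RW1/US1/PS0)
  lvl2: tbl 0x42, slot 9 ⇒ 0x46007 (P1/RW1/US1/PS0)
  ⇒ phys 0x46ABD  [3 reads]
#2 VA=0x6000008EB (r,kernel):
  lvl0: tbl 0x35, slot 24 ⇒ 0xA006 (P0/RW1/US1/PS0)
  ⇒ fault: PAGE_NOT_PRESENT  — 1 lookups
#3 VA=0x280A04BAA (r,kernel):
  lvl0: tbl 0x35, slot 10 ⇒ 0x47007 (P1/RW1/US1/PS0)
  lvl1: tbl 0x47, slot 5 ⇒ 0x48007 (P1/RW1/US1/PS0)
  lvl2: tbl 0x48, slot 4 ⇒ 0x49007 (P1/RW1/US1/PS0)
  ⇒ phys 0x49BAA  [3 reads]

Access #2 fault: PAGE_NOT_PRESENT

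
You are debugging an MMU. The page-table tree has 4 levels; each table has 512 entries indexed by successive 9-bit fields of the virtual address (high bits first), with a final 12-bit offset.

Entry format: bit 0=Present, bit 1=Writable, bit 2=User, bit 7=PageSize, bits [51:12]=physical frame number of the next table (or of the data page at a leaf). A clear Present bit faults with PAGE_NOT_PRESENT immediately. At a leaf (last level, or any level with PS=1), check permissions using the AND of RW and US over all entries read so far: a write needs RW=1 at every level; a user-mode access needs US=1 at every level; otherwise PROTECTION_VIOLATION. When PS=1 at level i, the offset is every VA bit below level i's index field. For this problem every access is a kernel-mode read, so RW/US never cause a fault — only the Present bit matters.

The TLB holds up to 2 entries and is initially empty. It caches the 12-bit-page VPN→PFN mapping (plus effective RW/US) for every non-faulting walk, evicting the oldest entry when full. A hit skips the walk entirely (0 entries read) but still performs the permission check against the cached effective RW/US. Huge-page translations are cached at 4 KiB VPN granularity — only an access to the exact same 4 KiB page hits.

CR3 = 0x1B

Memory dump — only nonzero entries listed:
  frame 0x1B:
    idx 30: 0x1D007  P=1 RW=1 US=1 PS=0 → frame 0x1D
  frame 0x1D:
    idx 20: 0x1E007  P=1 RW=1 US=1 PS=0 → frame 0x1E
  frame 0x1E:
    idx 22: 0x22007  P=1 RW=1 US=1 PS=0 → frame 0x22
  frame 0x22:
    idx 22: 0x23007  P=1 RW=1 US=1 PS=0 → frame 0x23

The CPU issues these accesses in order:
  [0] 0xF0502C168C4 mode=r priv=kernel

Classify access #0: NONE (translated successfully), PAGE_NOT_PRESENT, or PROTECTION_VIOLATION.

Per-access translation:
#0 VA=0xF0502C168C4 (r,kernel):
  L0: frame=0x1B idx=30 entry=0x1D007 [P=1 RW=1 US=1 PS=0]
  L1: frame=0x1D idx=20 entry=0x1E007 [P=1 RW=1 US=1 PS=0]
  L2: frame=0x1E idx=22 entry=0x22007 [P=1 RW=1 US=1 PS=0]
  L3: frame=0x22 idx=22 entry=0x23007 [P=1 RW=1 US=1 PS=0]
  ⇒ phys 0x238C4  [4 reads]

Access #0 fault: NONE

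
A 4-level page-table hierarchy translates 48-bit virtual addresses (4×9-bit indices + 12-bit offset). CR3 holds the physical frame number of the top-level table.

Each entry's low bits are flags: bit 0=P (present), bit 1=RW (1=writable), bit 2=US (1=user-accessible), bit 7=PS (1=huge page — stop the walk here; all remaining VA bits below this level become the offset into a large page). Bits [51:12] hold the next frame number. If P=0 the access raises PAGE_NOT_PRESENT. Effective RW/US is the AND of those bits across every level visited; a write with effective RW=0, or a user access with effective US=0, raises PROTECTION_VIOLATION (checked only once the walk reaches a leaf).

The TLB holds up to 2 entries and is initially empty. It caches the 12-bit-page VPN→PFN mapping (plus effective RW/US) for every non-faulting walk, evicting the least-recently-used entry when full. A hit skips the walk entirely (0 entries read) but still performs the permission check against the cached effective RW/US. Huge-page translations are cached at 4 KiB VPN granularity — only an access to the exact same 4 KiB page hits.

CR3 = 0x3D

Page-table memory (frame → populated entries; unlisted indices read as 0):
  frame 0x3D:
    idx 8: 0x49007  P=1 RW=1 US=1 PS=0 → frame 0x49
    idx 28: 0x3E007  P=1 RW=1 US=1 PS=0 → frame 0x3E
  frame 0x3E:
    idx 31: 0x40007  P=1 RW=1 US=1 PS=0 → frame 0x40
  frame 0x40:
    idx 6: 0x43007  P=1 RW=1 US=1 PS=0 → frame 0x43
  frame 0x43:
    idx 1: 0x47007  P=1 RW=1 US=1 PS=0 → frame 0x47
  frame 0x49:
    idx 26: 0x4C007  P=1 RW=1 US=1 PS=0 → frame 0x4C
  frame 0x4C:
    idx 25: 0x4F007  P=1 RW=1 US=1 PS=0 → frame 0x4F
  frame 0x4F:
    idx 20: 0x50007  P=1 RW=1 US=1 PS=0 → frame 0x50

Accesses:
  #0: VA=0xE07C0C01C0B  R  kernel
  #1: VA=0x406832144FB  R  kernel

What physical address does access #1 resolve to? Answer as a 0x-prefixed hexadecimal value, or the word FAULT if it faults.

Trace:
#0 VA=0xE07C0C01C0B (r,kernel):
  L0: frame=0x3D idx=28 entry=0x3E007 [P=1 RW=1 US=1 PS=0]
  L1: frame=0x3E idx=31 entry=0x40007 [P=1 RW=1 US=1 PS=0]
  L2: frame=0x40 idx=6 entry=0x43007 [P=1 RW=1 US=1 PS=0]
  L3: frame=0x43 idx=1 entry=0x47007 [P=1 RW=1 US=1 PS=0]
  ✓ 0x47C0B  — 4 lookups
#1 VA=0x406832144FB (r,kernel):
  L0: frame=0x3D idx=8 entry=0x49007 [P=1 RW=1 US=1 PS=0]
  L1: frame=0x49 idx=26 entry=0x4C007 [P=1 RW=1 US=1 PS=0]
  L2: frame=0x4C idx=25 entry=0x4F007 [P=1 RW=1 US=1 PS=0]
  L3: frame=0x4F idx=20 entry=0x50007 [P=1 RW=1 US=1 PS=0]
  ✓ 0x504FB  — 4 lookups

Access #1 PA: 0x504FB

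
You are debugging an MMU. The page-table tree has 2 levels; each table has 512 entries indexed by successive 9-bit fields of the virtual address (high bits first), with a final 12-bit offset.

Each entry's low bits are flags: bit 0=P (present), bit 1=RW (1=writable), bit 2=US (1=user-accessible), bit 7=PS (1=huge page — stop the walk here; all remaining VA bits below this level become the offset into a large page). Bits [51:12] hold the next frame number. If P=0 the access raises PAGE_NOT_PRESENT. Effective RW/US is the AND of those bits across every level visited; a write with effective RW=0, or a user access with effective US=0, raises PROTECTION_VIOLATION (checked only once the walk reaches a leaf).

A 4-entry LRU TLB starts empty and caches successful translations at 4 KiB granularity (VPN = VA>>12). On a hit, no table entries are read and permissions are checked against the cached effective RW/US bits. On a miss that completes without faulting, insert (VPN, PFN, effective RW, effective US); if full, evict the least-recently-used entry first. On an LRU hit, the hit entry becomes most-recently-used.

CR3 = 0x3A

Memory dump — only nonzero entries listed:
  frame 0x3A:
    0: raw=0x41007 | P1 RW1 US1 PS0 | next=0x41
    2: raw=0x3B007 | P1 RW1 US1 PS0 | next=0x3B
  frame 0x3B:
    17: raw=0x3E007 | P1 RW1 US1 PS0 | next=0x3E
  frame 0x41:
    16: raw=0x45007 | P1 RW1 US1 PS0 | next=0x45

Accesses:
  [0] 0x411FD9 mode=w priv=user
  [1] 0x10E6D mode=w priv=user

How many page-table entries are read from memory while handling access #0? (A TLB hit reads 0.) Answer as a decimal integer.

Trace:
#0 VA=0x411FD9 (w,user):
  L0 @0x3A[2] → 0x3B007  P=1,RW=1,US=1,PS=0
  L1 @0x3B[17] → 0x3E007  P=1,RW=1,US=1,PS=0
  ✓ 0x3EFD9  — 2 lookups
#1 VA=0x10E6D (w,user):
  L0 @0x3A[0] → 0x41007  P=1,RW=1,US=1,PS=0
  L1 @0x41[16] → 0x45007  P=1,RW=1,US=1,PS=0
  ✓ 0x45E6D  — 2 lookups

Entries read for #0: 2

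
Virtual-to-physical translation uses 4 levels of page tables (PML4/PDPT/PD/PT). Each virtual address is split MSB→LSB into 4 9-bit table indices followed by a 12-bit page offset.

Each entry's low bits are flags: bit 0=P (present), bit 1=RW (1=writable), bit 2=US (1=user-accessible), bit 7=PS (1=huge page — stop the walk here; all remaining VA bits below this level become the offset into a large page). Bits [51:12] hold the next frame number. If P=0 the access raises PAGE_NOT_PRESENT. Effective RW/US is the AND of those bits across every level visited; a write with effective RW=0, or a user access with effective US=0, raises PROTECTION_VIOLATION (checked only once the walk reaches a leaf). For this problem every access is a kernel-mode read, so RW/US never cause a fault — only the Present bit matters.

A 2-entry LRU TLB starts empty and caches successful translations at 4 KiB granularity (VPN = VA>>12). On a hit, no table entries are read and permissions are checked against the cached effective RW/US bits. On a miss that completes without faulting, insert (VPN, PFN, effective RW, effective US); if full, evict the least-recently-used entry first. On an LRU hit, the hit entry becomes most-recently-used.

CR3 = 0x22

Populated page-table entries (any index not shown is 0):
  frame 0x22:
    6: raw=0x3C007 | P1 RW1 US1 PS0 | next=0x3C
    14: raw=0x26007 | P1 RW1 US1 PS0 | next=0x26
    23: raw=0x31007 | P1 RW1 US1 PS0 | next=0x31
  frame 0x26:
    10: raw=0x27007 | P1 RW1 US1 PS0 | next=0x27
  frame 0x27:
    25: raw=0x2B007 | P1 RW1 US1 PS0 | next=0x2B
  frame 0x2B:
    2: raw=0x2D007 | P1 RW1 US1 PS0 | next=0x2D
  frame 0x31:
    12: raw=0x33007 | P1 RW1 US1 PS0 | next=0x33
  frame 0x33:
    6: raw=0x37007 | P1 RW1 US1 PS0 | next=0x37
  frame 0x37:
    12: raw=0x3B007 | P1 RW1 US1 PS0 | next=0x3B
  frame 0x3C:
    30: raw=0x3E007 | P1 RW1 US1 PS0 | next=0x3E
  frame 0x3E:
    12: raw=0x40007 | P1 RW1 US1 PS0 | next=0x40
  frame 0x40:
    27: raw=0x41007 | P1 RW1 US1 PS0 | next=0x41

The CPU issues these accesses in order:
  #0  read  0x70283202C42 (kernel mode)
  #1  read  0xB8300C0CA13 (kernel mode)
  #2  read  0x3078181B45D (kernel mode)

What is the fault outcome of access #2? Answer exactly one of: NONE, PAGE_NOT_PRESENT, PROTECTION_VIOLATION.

Trace:
#0 VA=0x70283202C42 (r,kernel):
  [0] read 0x22 idx=14: raw=0x26007 flags P=1 W=1 U=1 S=0
  [1] read 0x26 idx=10: raw=0x27007 flags P=1 W=1 U=1 S=0
  [2] read 0x27 idx=25: raw=0x2B007 flags P=1 W=1 U=1 S=0
  [3] read 0x2B idx=2: raw=0x2D007 flags P=1 W=1 U=1 S=0
  ✓ 0x2DC42  — 4 lookups
#1 VA=0xB8300C0CA13 (r,kernel):
  [0] read 0x22 idx=23: raw=0x31007 flags P=1 W=1 U=1 S=0
  [1] read 0x31 idx=12: raw=0x33007 flags P=1 W=1 U=1 S=0
  [2] read 0x33 idx=6: raw=0x37007 flags P=1 W=1 U=1 S=0
  [3] read 0x37 idx=12: raw=0x3B007 flags P=1 W=1 U=1 S=0
  ✓ 0x3BA13  — 4 lookups
#2 VA=0x3078181B45D (r,kernel):
  [0] read 0x22 idx=6: raw=0x3C007 flags P=1 W=1 U=1 S=0
  [1] read 0x3C idx=30: raw=0x3E007 flags P=1 W=1 U=1 S=0
  [2] read 0x3E idx=12: raw=0x40007 flags P=1 W=1 U=1 S=0
  [3] read 0x40 idx=27: raw=0x41007 flags P=1 W=1 U=1 S=0
  ✓ 0x4145D  — 4 lookups

Access #2 fault: NONE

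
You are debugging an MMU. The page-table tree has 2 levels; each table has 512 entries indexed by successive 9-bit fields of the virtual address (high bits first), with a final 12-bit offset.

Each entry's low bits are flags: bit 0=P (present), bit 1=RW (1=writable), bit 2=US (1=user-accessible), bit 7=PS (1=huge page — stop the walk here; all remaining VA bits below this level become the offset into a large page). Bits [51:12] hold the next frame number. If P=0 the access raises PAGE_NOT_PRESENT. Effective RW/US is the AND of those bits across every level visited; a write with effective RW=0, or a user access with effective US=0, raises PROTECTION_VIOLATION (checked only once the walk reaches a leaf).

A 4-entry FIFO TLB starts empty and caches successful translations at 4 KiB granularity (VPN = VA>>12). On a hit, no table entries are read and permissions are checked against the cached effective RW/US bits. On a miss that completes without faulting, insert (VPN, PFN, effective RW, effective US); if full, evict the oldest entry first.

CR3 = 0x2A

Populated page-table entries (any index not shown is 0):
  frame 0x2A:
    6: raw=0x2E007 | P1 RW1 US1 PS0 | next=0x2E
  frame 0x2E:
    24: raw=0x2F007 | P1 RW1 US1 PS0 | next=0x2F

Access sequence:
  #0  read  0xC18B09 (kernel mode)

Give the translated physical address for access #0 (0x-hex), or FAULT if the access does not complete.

Walk each access:
#0 VA=0xC18B09 (r,kernel):
  L0 @0x2A[6] → 0x2E007  P=1,RW=1,US=1,PS=0
  L1 @0x2E[24] → 0x2F007  P=1,RW=1,US=1,PS=0
  ⇒ phys 0x2FB09  [2 reads]

Access #0 PA: 0x2FB09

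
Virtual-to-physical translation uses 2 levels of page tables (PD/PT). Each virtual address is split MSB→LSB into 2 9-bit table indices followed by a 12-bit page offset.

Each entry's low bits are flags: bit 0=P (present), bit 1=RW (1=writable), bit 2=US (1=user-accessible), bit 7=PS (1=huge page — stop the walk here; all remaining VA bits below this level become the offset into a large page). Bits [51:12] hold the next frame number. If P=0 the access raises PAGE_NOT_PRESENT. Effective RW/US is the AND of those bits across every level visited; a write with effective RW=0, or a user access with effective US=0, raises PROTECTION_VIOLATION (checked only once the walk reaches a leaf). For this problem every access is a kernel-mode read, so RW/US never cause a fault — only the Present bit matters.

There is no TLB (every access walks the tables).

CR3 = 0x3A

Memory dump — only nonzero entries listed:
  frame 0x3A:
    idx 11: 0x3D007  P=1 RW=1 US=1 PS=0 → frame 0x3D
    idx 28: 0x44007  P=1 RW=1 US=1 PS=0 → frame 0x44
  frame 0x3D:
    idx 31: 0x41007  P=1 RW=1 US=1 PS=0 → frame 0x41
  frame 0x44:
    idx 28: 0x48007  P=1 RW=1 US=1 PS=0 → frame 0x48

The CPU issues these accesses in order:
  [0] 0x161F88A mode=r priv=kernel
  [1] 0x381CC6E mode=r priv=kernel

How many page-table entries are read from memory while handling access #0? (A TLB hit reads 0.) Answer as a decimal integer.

Trace:
#0 VA=0x161F88A (r,kernel):
  lvl0: tbl 0x3A, slot 11 ⇒ 0x3D007 (P1/RW1/US1/PS0)
  lvl1: tbl 0x3D, slot 31 ⇒ 0x41007 (P1/RW1/US1/PS0)
  ✓ 0x4188A  — 2 lookups
#1 VA=0x381CC6E (r,kernel):
  lvl0: tbl 0x3A, slot 28 ⇒ 0x44007 (P1/RW1/US1/PS0)
  lvl1: tbl 0x44, slot 28 ⇒ 0x48007 (P1/RW1/US1/PS0)
  ✓ 0x48C6E  — 2 lookups

Entries read for #0: 2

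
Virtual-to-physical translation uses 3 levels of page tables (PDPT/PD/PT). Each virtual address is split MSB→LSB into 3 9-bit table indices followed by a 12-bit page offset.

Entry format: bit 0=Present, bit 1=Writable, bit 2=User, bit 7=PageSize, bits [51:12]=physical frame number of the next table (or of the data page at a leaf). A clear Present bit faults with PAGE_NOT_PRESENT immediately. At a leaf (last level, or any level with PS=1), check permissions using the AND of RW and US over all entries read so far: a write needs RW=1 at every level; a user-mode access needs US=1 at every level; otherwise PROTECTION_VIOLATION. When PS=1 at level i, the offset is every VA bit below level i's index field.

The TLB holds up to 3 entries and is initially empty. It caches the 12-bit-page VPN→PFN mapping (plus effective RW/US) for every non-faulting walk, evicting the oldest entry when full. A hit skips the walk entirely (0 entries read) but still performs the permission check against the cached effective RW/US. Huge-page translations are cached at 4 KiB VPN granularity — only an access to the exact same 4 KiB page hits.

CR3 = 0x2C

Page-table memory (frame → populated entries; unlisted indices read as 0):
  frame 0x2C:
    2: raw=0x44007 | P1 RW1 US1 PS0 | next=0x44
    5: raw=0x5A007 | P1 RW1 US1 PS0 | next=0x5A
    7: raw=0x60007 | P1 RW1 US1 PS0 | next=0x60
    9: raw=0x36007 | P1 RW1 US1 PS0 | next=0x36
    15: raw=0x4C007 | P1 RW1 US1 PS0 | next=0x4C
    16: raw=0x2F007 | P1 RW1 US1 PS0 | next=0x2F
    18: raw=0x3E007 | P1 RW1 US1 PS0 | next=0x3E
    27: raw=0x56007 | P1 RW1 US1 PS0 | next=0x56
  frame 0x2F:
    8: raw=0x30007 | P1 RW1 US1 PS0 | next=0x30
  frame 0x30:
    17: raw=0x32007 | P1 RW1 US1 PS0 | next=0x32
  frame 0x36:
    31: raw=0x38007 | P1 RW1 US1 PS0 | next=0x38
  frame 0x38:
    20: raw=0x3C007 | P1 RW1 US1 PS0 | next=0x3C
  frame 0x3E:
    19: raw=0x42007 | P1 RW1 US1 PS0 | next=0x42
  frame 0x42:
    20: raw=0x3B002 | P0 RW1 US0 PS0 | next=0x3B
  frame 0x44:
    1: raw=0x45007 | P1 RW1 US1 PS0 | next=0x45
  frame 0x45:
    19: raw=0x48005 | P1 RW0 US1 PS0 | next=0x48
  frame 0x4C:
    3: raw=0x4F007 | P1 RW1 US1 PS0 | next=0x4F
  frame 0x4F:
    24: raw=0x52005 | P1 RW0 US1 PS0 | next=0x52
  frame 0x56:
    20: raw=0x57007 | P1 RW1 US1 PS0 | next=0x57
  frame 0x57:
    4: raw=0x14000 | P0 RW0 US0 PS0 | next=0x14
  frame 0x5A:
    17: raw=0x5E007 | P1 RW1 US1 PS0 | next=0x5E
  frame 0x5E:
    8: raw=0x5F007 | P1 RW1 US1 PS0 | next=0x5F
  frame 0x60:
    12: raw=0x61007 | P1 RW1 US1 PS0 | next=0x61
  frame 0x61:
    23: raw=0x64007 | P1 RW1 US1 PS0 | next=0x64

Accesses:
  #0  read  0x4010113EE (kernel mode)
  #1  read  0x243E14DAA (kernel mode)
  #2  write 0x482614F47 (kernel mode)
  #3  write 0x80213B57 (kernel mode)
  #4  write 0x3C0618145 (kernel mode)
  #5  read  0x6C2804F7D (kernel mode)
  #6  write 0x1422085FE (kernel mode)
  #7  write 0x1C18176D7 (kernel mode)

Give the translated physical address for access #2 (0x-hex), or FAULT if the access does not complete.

Trace:
#0 VA=0x4010113EE (r,kernel):
  L0: frame=0x2C idx=16 entry=0x2F007 [P=1 RW=1 US=1 PS=0]
  L1: frame=0x2F idx=8 entry=0x30007 [P=1 RW=1 US=1 PS=0]
  L2: frame=0x30 idx=17 entry=0x32007 [P=1 RW=1 US=1 PS=0]
  → PA=0x323EE  (3 entries read)
#1 VA=0x243E14DAA (r,kernel):
  L0: frame=0x2C idx=9 entry=0x36007 [P=1 RW=1 US=1 PS=0]
  L1: frame=0x36 idx=31 entry=0x38007 [P=1 RW=1 US=1 PS=0]
  L2: frame=0x38 idx=20 entry=0x3C007 [P=1 RW=1 US=1 PS=0]
  → PA=0x3CDAA  (3 entries read)
#2 VA=0x482614F47 (w,kernel):
  L0: frame=0x2C idx=18 entry=0x3E007 [P=1 RW=1 US=1 PS=0]
  L1: frame=0x3E idx=19 entry=0x42007 [P=1 RW=1 US=1 PS=0]
  L2: frame=0x42 idx=20 entry=0x3B002 [P=0 RW=1 US=0 PS=0]
  → PAGE_NOT_PRESENT  (3 entries read)
#3 VA=0x80213B57 (w,kernel):
  L0: frame=0x2C idx=2 entry=0x44007 [P=1 RW=1 US=1 PS=0]
  L1: frame=0x44 idx=1 entry=0x45007 [P=1 RW=1 US=1 PS=0]
  L2: frame=0x45 idx=19 entry=0x48005 [P=1 RW=0 US=1 PS=0]
  → PROTECTION_VIOLATION  (3 entries read)
#4 VA=0x3C0618145 (w,kernel):
  L0: frame=0x2C idx=15 entry=0x4C007 [P=1 RW=1 US=1 PS=0]
  L1: frame=0x4C idx=3 entry=0x4F007 [P=1 RW=1 US=1 PS=0]
  L2: frame=0x4F idx=24 entry=0x52005 [P=1 RW=0 US=1 PS=0]
  → PROTECTION_VIOLATION  (3 entries read)
#5 VA=0x6C2804F7D (r,kernel):
  L0: frame=0x2C idx=27 entry=0x56007 [P=1 RW=1 US=1 PS=0]
  L1: frame=0x56 idx=20 entry=0x57007 [P=1 RW=1 US=1 PS=0]
  L2: frame=0x57 idx=4 entry=0x14000 [P=0 RW=0 US=0 PS=0]
  → PAGE_NOT_PRESENT  (3 entries read)
#6 VA=0x1422085FE (w,kernel):
  L0: frame=0x2C idx=5 entry=0x5A007 [P=1 RW=1 US=1 PS=0]
  L1: frame=0x5A idx=17 entry=0x5E007 [P=1 RW=1 US=1 PS=0]
  L2: frame=0x5E idx=8 entry=0x5F007 [P=1 RW=1 US=1 PS=0]
  → PA=0x5F5FE  (3 entries read)
#7 VA=0x1C18176D7 (w,kernel):
  L0: frame=0x2C idx=7 entry=0x60007 [P=1 RW=1 US=1 PS=0]
  L1: frame=0x60 idx=12 entry=0x61007 [P=1 RW=1 US=1 PS=0]
  L2: frame=0x61 idx=23 entry=0x64007 [P=1 RW=1 US=1 PS=0]
  → PA=0x646D7  (3 entries read)

Access #2 PA: FAULT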